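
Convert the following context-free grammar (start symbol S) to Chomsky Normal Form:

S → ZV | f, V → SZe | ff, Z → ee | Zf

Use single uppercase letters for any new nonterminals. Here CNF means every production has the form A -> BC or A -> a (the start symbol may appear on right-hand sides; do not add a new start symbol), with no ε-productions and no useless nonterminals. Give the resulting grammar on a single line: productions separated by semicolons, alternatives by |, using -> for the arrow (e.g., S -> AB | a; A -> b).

S -> f | ZV; A -> e; B -> f; C -> ZA; V -> BB | SC; Z -> AA | ZB

No ε-productions.
No unit productions to eliminate.
TERM: introduce A -> e, B -> f and substitute in every rule of length ≥2.
BIN: V -> SZA becomes V -> SC, C -> ZA.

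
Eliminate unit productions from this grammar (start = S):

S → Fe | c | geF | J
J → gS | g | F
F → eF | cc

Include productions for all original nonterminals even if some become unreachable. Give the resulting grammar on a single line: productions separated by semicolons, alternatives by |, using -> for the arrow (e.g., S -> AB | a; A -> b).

Unit productions: J->F, S->J.
Unit pairs (A ⇒* B via units): (J,F), (S,F), (S,J).
S: inherits non-unit rules of {F, J, S} → Fe | c | cc | eF | g | gS | geF.
F: inherits non-unit rules of {F} → cc | eF.
J: inherits non-unit rules of {F, J} → cc | eF | g | gS.

S -> c | g | Fe | cc | eF | gS | geF; F -> cc | eF; J -> g | cc | eF | gS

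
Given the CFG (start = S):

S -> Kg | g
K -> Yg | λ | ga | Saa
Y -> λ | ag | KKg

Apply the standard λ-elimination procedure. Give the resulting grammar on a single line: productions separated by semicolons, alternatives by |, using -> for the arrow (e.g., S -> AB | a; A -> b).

S -> g | Kg; K -> g | Yg | ga | Saa; Y -> g | Kg | ag | KKg

Nullable set: {K, Y}.
S -> Kg: K nullable, giving Kg | g.
Drop K -> λ.
K -> Yg: Y nullable, giving Yg | g.
Drop Y -> λ.
Y -> KKg: K, K nullable, giving KKg | Kg | g.
Unchanged (no nullable symbols): S -> g; K -> Saa; K -> ga; Y -> ag.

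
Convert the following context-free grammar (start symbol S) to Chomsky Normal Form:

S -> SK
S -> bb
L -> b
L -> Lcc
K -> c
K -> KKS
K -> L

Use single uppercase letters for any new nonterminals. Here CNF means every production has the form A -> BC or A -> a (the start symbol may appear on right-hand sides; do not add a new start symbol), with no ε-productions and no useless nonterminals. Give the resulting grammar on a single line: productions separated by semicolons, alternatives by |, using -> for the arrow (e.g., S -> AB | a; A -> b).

S -> BB | SK; A -> c; B -> b; C -> KS; D -> AA; E -> AA; K -> b | c | KC | LD; L -> b | LE

No ε-productions.
After unit-elimination: S -> SK | bb; K -> b | c | KKS | Lcc; L -> b | Lcc.
TERM: introduce B -> b, A -> c and substitute in every rule of length ≥2.
BIN: K -> KKS becomes K -> KC, C -> KS; K -> LAA becomes K -> LD, D -> AA; L -> LAA becomes L -> LE, E -> AA.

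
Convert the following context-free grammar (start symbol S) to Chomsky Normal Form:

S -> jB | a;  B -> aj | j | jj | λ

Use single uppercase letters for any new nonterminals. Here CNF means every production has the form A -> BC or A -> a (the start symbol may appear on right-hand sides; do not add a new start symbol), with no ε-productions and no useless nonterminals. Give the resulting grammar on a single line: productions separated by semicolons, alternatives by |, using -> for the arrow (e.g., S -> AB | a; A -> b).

S -> a | j | CB; A -> a; B -> j | AC | CC; C -> j

Nullable: {B}; after ε-elimination: S -> a | j | jB; B -> j | aj | jj.
No unit productions to eliminate.
TERM: introduce A -> a, C -> j and substitute in every rule of length ≥2.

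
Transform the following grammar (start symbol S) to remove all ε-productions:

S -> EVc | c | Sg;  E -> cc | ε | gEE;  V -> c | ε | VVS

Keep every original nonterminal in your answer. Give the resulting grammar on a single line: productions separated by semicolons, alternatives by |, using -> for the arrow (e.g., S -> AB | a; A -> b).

Nullable set: {E, V}.
S -> EVc: E, V nullable, giving EVc | Ec | Vc | c.
Drop E -> ε.
E -> gEE: E, E nullable, giving g | gE | gEE.
Drop V -> ε.
V -> VVS: V, V nullable, giving S | VS | VVS.
Unchanged (no nullable symbols): S -> Sg; S -> c; E -> cc; V -> c.

S -> c | Ec | Sg | Vc | EVc; E -> g | cc | gE | gEE; V -> S | c | VS | VVS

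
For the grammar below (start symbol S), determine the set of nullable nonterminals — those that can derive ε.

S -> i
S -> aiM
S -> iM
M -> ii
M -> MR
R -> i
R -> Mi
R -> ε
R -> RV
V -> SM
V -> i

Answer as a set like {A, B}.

Directly nullable (have an ε-rule): {R}.
Not nullable: M, S, V — each has a terminal in every rule's right-hand side or depends on a non-nullable symbol.

{R}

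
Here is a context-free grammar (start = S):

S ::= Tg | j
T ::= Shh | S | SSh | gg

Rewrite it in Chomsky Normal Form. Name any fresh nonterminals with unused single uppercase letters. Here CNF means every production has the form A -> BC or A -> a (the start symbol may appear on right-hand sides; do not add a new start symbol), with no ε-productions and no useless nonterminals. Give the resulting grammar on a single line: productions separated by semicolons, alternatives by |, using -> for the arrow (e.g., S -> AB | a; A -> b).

S -> j | TA; A -> g; B -> h; C -> BB; D -> SB; T -> j | AA | SC | SD | TA

No ε-productions.
After unit-elimination: S -> j | Tg; T -> j | Tg | gg | SSh | Shh.
TERM: introduce A -> g, B -> h and substitute in every rule of length ≥2.
BIN: T -> SBB becomes T -> SC, C -> BB; T -> SSB becomes T -> SD, D -> SB.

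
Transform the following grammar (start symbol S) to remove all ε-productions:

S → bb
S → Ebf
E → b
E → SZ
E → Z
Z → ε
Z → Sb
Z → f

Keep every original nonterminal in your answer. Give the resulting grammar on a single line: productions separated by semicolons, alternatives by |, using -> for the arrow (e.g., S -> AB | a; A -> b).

Nullable set: {E, Z}.
S -> Ebf: E nullable, giving Ebf | bf.
E -> SZ: Z nullable, giving S | SZ.
E -> Z: Z nullable, giving Z.
Drop Z -> ε.
Unchanged (no nullable symbols): S -> bb; E -> b; Z -> Sb; Z -> f.

S -> bb | bf | Ebf; E -> S | Z | b | SZ; Z -> f | Sb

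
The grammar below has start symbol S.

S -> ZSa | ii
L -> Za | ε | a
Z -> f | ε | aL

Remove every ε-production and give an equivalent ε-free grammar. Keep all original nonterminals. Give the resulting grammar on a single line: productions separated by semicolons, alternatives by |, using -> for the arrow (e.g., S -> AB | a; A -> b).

S -> Sa | ii | ZSa; L -> a | Za; Z -> a | f | aL

Nullable set: {L, Z}.
S -> ZSa: Z nullable, giving Sa | ZSa.
Drop L -> ε.
L -> Za: Z nullable, giving Za | a.
Drop Z -> ε.
Z -> aL: L nullable, giving a | aL.
Unchanged (no nullable symbols): S -> ii; L -> a; Z -> f.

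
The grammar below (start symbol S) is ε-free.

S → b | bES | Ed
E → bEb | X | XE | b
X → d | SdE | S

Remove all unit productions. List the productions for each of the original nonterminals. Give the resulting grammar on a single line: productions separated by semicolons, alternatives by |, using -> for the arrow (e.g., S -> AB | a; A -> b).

S -> b | Ed | bES; E -> b | d | Ed | XE | SdE | bES | bEb; X -> b | d | Ed | SdE | bES

Unit productions: E->X, X->S.
Unit pairs (A ⇒* B via units): (E,S), (E,X), (X,S).
S: inherits non-unit rules of {S} → Ed | b | bES.
E: inherits non-unit rules of {E, S, X} → Ed | SdE | XE | b | bES | bEb | d.
X: inherits non-unit rules of {S, X} → Ed | SdE | b | bES | d.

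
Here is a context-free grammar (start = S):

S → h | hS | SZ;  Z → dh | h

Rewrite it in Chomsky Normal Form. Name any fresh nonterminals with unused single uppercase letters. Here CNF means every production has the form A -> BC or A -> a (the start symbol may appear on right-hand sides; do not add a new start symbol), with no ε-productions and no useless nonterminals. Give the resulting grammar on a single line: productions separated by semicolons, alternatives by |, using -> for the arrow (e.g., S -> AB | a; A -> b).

S -> h | AS | SZ; A -> h; B -> d; Z -> h | BA

No ε-productions.
No unit productions to eliminate.
TERM: introduce B -> d, A -> h and substitute in every rule of length ≥2.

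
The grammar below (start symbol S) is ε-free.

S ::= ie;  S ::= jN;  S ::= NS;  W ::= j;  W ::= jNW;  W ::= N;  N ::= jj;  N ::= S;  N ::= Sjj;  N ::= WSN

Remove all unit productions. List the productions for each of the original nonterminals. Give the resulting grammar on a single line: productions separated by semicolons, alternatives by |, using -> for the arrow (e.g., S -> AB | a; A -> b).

S -> NS | ie | jN; N -> NS | ie | jN | jj | Sjj | WSN; W -> j | NS | ie | jN | jj | Sjj | WSN | jNW

Unit productions: N->S, W->N.
Unit pairs (A ⇒* B via units): (N,S), (W,N), (W,S).
S: inherits non-unit rules of {S} → NS | ie | jN.
N: inherits non-unit rules of {N, S} → NS | Sjj | WSN | ie | jN | jj.
W: inherits non-unit rules of {N, S, W} → NS | Sjj | WSN | ie | j | jN | jNW | jj.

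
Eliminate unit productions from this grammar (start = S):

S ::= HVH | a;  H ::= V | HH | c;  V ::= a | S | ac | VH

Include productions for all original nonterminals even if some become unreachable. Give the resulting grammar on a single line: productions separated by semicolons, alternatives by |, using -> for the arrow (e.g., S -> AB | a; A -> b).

Unit productions: H->V, V->S.
Unit pairs (A ⇒* B via units): (H,S), (H,V), (V,S).
S: inherits non-unit rules of {S} → HVH | a.
H: inherits non-unit rules of {H, S, V} → HH | HVH | VH | a | ac | c.
V: inherits non-unit rules of {S, V} → HVH | VH | a | ac.

S -> a | HVH; H -> a | c | HH | VH | ac | HVH; V -> a | VH | ac | HVH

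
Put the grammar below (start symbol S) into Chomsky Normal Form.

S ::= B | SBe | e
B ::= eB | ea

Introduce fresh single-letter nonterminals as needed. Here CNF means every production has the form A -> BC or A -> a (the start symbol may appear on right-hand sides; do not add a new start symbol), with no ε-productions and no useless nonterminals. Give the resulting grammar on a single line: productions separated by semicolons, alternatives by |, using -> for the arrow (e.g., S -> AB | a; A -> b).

S -> e | AB | AC | SD; A -> e; B -> AB | AC; C -> a; D -> BA

No ε-productions.
After unit-elimination: S -> e | eB | ea | SBe; B -> eB | ea.
TERM: introduce C -> a, A -> e and substitute in every rule of length ≥2.
BIN: S -> SBA becomes S -> SD, D -> BA.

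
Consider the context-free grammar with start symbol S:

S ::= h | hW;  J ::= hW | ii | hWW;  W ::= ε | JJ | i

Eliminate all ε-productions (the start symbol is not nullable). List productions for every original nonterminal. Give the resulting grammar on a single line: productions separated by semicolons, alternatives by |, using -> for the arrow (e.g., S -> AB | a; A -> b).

Nullable set: {W}.
S -> hW: W nullable, giving h | hW.
J -> hW: W nullable, giving h | hW.
J -> hWW: W, W nullable, giving h | hW | hWW.
Drop W -> ε.
Unchanged (no nullable symbols): S -> h; J -> ii; W -> JJ; W -> i.

S -> h | hW; J -> h | hW | ii | hWW; W -> i | JJ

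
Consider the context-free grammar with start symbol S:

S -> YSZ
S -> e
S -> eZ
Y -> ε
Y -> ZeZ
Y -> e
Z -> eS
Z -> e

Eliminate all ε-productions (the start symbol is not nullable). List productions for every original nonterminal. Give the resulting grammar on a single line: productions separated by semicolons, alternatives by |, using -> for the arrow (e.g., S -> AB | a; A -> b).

S -> e | SZ | eZ | YSZ; Y -> e | ZeZ; Z -> e | eS

Nullable set: {Y}.
S -> YSZ: Y nullable, giving SZ | YSZ.
Drop Y -> ε.
Unchanged (no nullable symbols): S -> e; S -> eZ; Y -> ZeZ; Y -> e; Z -> e; Z -> eS.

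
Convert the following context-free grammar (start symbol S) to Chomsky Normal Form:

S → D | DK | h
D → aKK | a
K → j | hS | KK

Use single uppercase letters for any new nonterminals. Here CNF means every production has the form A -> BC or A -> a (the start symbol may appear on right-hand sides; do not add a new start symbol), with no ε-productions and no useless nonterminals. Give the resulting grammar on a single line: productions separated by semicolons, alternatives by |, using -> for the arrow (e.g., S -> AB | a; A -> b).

No ε-productions.
After unit-elimination: S -> a | h | DK | aKK; D -> a | aKK; K -> j | KK | hS.
TERM: introduce A -> a, B -> h and substitute in every rule of length ≥2.
BIN: D -> AKK becomes D -> AC, C -> KK; S -> AKK becomes S -> AE, E -> KK.

S -> a | h | AE | DK; A -> a; B -> h; C -> KK; D -> a | AC; E -> KK; K -> j | BS | KK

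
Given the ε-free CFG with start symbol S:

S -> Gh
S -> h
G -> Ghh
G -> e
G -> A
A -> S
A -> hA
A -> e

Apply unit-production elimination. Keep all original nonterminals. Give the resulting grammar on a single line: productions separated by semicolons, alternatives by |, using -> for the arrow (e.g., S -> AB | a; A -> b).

S -> h | Gh; A -> e | h | Gh | hA; G -> e | h | Gh | hA | Ghh

Unit productions: A->S, G->A.
Unit pairs (A ⇒* B via units): (A,S), (G,A), (G,S).
S: inherits non-unit rules of {S} → Gh | h.
A: inherits non-unit rules of {A, S} → Gh | e | h | hA.
G: inherits non-unit rules of {A, G, S} → Gh | Ghh | e | h | hA.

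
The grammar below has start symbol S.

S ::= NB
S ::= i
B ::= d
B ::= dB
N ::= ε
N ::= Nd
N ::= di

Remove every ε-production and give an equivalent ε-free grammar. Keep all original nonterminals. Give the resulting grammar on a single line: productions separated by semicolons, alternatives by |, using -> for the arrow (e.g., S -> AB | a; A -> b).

S -> B | i | NB; B -> d | dB; N -> d | Nd | di

Nullable set: {N}.
S -> NB: N nullable, giving B | NB.
Drop N -> ε.
N -> Nd: N nullable, giving Nd | d.
Unchanged (no nullable symbols): S -> i; B -> d; B -> dB; N -> di.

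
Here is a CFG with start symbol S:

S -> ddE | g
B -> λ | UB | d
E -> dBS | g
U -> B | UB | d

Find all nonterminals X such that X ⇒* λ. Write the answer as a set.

Directly nullable (have an ε-rule): {B}.
U is nullable via U -> B (every symbol on the right is already known nullable).
Not nullable: E, S — each has a terminal in every rule's right-hand side or depends on a non-nullable symbol.

{B, U}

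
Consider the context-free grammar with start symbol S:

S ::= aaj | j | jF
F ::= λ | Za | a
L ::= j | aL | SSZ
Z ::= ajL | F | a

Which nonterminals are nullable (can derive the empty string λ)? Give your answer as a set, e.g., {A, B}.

Directly nullable (have an ε-rule): {F}.
Z is nullable via Z -> F (every symbol on the right is already known nullable).
Not nullable: L, S — each has a terminal in every rule's right-hand side or depends on a non-nullable symbol.

{F, Z}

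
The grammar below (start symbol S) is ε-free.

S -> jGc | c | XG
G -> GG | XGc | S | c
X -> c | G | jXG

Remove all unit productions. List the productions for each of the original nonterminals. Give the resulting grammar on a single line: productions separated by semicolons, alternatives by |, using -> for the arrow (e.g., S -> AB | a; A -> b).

S -> c | XG | jGc; G -> c | GG | XG | XGc | jGc; X -> c | GG | XG | XGc | jGc | jXG

Unit productions: G->S, X->G.
Unit pairs (A ⇒* B via units): (G,S), (X,G), (X,S).
S: inherits non-unit rules of {S} → XG | c | jGc.
G: inherits non-unit rules of {G, S} → GG | XG | XGc | c | jGc.
X: inherits non-unit rules of {G, S, X} → GG | XG | XGc | c | jGc | jXG.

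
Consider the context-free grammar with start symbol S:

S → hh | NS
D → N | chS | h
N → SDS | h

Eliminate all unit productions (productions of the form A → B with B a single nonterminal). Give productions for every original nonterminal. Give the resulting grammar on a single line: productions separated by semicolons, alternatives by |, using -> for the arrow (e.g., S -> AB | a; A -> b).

S -> NS | hh; D -> h | SDS | chS; N -> h | SDS

Unit productions: D->N.
Unit pairs (A ⇒* B via units): (D,N).
S: inherits non-unit rules of {S} → NS | hh.
D: inherits non-unit rules of {D, N} → SDS | chS | h.
N: inherits non-unit rules of {N} → SDS | h.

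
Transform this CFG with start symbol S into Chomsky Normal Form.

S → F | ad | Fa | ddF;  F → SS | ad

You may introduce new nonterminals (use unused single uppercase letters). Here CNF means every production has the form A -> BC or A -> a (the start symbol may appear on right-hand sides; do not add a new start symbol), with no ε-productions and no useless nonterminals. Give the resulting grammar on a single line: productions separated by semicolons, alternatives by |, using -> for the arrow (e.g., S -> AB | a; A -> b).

No ε-productions.
After unit-elimination: S -> Fa | SS | ad | ddF; F -> SS | ad.
TERM: introduce A -> a, B -> d and substitute in every rule of length ≥2.
BIN: S -> BBF becomes S -> BC, C -> BF.

S -> AB | BC | FA | SS; A -> a; B -> d; C -> BF; F -> AB | SS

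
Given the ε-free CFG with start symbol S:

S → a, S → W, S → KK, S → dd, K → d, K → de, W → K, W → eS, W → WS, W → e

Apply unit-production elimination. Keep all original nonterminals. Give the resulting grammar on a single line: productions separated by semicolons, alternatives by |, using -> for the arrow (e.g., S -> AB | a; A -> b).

S -> a | d | e | KK | WS | dd | de | eS; K -> d | de; W -> d | e | WS | de | eS

Unit productions: S->W, W->K.
Unit pairs (A ⇒* B via units): (S,K), (S,W), (W,K).
S: inherits non-unit rules of {K, S, W} → KK | WS | a | d | dd | de | e | eS.
K: inherits non-unit rules of {K} → d | de.
W: inherits non-unit rules of {K, W} → WS | d | de | e | eS.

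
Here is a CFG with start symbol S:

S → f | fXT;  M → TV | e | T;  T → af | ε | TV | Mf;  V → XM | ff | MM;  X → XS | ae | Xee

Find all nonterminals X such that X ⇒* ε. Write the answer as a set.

Directly nullable (have an ε-rule): {T}.
M is nullable via M -> T (every symbol on the right is already known nullable).
V is nullable via V -> MM (every symbol on the right is already known nullable).
Not nullable: S, X — each has a terminal in every rule's right-hand side or depends on a non-nullable symbol.

{M, T, V}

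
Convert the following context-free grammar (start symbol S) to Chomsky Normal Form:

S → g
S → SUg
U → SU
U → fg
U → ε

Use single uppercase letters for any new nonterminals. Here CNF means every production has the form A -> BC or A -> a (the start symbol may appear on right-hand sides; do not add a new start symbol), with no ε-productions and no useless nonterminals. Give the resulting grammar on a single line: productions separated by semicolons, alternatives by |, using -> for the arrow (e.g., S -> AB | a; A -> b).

S -> g | SA | SC; A -> g; B -> f; C -> UA; D -> UA; U -> g | BA | SA | SD | SU

Nullable: {U}; after ε-elimination: S -> g | Sg | SUg; U -> S | SU | fg.
After unit-elimination: S -> g | Sg | SUg; U -> g | SU | Sg | fg | SUg.
TERM: introduce B -> f, A -> g and substitute in every rule of length ≥2.
BIN: S -> SUA becomes S -> SC, C -> UA; U -> SUA becomes U -> SD, D -> UA.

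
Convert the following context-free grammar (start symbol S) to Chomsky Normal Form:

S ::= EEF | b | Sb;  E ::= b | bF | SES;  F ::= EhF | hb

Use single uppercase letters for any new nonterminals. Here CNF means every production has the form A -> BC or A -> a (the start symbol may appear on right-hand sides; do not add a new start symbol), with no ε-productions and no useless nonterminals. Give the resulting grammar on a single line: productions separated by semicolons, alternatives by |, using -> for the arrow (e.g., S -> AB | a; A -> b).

No ε-productions.
No unit productions to eliminate.
TERM: introduce A -> b, B -> h and substitute in every rule of length ≥2.
BIN: E -> SES becomes E -> SC, C -> ES; F -> EBF becomes F -> ED, D -> BF; S -> EEF becomes S -> EG, G -> EF.

S -> b | EG | SA; A -> b; B -> h; C -> ES; D -> BF; E -> b | AF | SC; F -> BA | ED; G -> EF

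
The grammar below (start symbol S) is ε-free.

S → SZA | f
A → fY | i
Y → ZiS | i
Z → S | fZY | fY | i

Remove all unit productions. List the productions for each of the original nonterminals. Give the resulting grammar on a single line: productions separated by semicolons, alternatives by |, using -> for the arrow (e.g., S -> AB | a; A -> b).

Unit productions: Z->S.
Unit pairs (A ⇒* B via units): (Z,S).
S: inherits non-unit rules of {S} → SZA | f.
A: inherits non-unit rules of {A} → fY | i.
Y: inherits non-unit rules of {Y} → ZiS | i.
Z: inherits non-unit rules of {S, Z} → SZA | f | fY | fZY | i.

S -> f | SZA; A -> i | fY; Y -> i | ZiS; Z -> f | i | fY | SZA | fZY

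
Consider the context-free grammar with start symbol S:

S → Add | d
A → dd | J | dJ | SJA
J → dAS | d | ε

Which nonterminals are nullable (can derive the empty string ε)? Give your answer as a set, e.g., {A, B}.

Directly nullable (have an ε-rule): {J}.
A is nullable via A -> J (every symbol on the right is already known nullable).
Not nullable: S — each has a terminal in every rule's right-hand side or depends on a non-nullable symbol.

{A, J}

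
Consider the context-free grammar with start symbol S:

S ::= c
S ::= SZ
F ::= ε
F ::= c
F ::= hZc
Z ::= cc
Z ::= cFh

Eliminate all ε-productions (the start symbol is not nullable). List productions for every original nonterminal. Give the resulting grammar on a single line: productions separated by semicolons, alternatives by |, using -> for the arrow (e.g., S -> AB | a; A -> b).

S -> c | SZ; F -> c | hZc; Z -> cc | ch | cFh

Nullable set: {F}.
Drop F -> ε.
Z -> cFh: F nullable, giving cFh | ch.
Unchanged (no nullable symbols): S -> SZ; S -> c; F -> c; F -> hZc; Z -> cc.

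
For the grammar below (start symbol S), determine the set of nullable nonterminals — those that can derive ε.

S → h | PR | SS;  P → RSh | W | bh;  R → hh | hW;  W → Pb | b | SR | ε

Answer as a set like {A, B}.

Directly nullable (have an ε-rule): {W}.
P is nullable via P -> W (every symbol on the right is already known nullable).
Not nullable: R, S — each has a terminal in every rule's right-hand side or depends on a non-nullable symbol.

{P, W}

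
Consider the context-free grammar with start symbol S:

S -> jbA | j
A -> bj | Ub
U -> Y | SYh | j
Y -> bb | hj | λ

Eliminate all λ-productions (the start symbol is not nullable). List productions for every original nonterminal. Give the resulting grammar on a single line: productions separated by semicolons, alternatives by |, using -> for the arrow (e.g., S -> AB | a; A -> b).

Nullable set: {U, Y}.
A -> Ub: U nullable, giving Ub | b.
U -> SYh: Y nullable, giving SYh | Sh.
U -> Y: Y nullable, giving Y.
Drop Y -> λ.
Unchanged (no nullable symbols): S -> j; S -> jbA; A -> bj; U -> j; Y -> bb; Y -> hj.

S -> j | jbA; A -> b | Ub | bj; U -> Y | j | Sh | SYh; Y -> bb | hj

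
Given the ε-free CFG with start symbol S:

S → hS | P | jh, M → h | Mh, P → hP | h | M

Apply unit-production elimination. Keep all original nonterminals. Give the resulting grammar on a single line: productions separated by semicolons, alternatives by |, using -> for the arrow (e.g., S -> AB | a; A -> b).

S -> h | Mh | hP | hS | jh; M -> h | Mh; P -> h | Mh | hP

Unit productions: P->M, S->P.
Unit pairs (A ⇒* B via units): (P,M), (S,M), (S,P).
S: inherits non-unit rules of {M, P, S} → Mh | h | hP | hS | jh.
M: inherits non-unit rules of {M} → Mh | h.
P: inherits non-unit rules of {M, P} → Mh | h | hP.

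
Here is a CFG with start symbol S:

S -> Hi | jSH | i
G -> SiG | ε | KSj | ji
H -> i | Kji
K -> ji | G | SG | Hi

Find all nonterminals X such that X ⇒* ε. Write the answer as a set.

{G, K}

Directly nullable (have an ε-rule): {G}.
K is nullable via K -> G (every symbol on the right is already known nullable).
Not nullable: H, S — each has a terminal in every rule's right-hand side or depends on a non-nullable symbol.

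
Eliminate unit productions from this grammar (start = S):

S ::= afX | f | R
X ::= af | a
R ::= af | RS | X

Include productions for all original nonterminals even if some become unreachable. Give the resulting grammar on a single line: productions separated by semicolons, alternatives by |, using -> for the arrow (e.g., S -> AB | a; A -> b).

Unit productions: R->X, S->R.
Unit pairs (A ⇒* B via units): (R,X), (S,R), (S,X).
S: inherits non-unit rules of {R, S, X} → RS | a | af | afX | f.
R: inherits non-unit rules of {R, X} → RS | a | af.
X: inherits non-unit rules of {X} → a | af.

S -> a | f | RS | af | afX; R -> a | RS | af; X -> a | af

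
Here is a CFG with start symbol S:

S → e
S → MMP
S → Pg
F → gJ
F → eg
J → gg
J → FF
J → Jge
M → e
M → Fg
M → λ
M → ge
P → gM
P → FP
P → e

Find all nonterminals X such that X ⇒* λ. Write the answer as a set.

{M}

Directly nullable (have an ε-rule): {M}.
Not nullable: F, J, P, S — each has a terminal in every rule's right-hand side or depends on a non-nullable symbol.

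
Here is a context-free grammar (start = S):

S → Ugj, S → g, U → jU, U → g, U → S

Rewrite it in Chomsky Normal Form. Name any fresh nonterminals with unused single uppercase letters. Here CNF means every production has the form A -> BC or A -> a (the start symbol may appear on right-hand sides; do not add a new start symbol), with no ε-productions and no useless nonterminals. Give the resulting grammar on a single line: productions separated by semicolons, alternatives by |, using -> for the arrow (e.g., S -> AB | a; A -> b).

No ε-productions.
After unit-elimination: S -> g | Ugj; U -> g | jU | Ugj.
TERM: introduce A -> g, B -> j and substitute in every rule of length ≥2.
BIN: S -> UAB becomes S -> UC, C -> AB; U -> UAB becomes U -> UD, D -> AB.

S -> g | UC; A -> g; B -> j; C -> AB; D -> AB; U -> g | BU | UD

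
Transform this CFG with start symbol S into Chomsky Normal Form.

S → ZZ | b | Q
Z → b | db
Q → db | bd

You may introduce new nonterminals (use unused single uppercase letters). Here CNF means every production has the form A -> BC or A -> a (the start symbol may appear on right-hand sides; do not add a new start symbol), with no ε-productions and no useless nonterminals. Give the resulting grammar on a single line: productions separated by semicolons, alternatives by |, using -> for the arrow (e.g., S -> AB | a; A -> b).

No ε-productions.
After unit-elimination: S -> b | ZZ | bd | db; Q -> bd | db; Z -> b | db.
TERM: introduce A -> b, B -> d and substitute in every rule of length ≥2.
Drop unreachable/unproductive: Q.

S -> b | AB | BA | ZZ; A -> b; B -> d; Z -> b | BA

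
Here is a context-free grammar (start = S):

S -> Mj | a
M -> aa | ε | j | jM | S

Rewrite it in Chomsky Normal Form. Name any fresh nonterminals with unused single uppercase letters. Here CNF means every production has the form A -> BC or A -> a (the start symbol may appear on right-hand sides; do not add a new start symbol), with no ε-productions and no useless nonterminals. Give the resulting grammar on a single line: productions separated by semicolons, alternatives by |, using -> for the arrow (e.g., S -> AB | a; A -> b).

S -> a | j | MA; A -> j; B -> a; M -> a | j | AM | BB | MA

Nullable: {M}; after ε-elimination: S -> a | j | Mj; M -> S | j | aa | jM.
After unit-elimination: S -> a | j | Mj; M -> a | j | Mj | aa | jM.
TERM: introduce B -> a, A -> j and substitute in every rule of length ≥2.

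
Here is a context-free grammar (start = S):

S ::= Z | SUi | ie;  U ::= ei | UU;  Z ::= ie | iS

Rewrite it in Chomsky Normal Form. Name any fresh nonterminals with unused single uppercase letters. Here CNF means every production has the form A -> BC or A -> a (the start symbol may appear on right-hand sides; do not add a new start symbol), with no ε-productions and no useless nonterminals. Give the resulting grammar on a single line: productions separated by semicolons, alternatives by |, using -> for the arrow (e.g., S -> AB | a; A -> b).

S -> AB | AS | SC; A -> i; B -> e; C -> UA; U -> BA | UU

No ε-productions.
After unit-elimination: S -> iS | ie | SUi; U -> UU | ei; Z -> iS | ie.
TERM: introduce B -> e, A -> i and substitute in every rule of length ≥2.
BIN: S -> SUA becomes S -> SC, C -> UA.
Drop unreachable/unproductive: Z.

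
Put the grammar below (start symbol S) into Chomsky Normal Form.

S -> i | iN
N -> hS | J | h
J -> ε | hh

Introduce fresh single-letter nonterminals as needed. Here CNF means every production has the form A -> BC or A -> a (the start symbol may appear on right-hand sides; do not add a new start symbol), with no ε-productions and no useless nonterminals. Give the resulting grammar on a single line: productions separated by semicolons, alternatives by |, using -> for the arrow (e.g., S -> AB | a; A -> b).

Nullable: {J, N}; after ε-elimination: S -> i | iN; J -> hh; N -> J | h | hS.
After unit-elimination: S -> i | iN; J -> hh; N -> h | hS | hh.
TERM: introduce A -> h, B -> i and substitute in every rule of length ≥2.
Drop unreachable/unproductive: J.

S -> i | BN; A -> h; B -> i; N -> h | AA | AS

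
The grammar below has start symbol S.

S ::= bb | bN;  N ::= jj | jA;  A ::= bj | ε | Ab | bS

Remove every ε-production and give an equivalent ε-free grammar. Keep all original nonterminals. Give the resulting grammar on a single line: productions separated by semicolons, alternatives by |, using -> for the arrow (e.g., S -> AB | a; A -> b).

S -> bN | bb; A -> b | Ab | bS | bj; N -> j | jA | jj

Nullable set: {A}.
Drop A -> ε.
A -> Ab: A nullable, giving Ab | b.
N -> jA: A nullable, giving j | jA.
Unchanged (no nullable symbols): S -> bN; S -> bb; A -> bS; A -> bj; N -> jj.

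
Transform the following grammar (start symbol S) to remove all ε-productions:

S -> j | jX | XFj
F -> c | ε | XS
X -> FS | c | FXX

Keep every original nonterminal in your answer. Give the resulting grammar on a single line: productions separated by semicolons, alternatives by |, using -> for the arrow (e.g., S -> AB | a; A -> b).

S -> j | Xj | jX | XFj; F -> c | XS; X -> S | c | FS | XX | FXX

Nullable set: {F}.
S -> XFj: F nullable, giving XFj | Xj.
Drop F -> ε.
X -> FS: F nullable, giving FS | S.
X -> FXX: F nullable, giving FXX | XX.
Unchanged (no nullable symbols): S -> j; S -> jX; F -> XS; F -> c; X -> c.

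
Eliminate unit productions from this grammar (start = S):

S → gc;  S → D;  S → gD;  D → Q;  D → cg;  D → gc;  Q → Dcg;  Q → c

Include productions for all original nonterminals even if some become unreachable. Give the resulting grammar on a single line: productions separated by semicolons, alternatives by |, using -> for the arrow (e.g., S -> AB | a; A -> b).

Unit productions: D->Q, S->D.
Unit pairs (A ⇒* B via units): (D,Q), (S,D), (S,Q).
S: inherits non-unit rules of {D, Q, S} → Dcg | c | cg | gD | gc.
D: inherits non-unit rules of {D, Q} → Dcg | c | cg | gc.
Q: inherits non-unit rules of {Q} → Dcg | c.

S -> c | cg | gD | gc | Dcg; D -> c | cg | gc | Dcg; Q -> c | Dcg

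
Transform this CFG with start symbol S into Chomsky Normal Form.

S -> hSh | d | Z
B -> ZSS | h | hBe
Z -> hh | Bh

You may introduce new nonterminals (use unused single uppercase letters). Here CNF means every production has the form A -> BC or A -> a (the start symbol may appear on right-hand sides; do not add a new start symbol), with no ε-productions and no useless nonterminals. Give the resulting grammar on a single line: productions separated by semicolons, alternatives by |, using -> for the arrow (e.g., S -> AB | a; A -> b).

No ε-productions.
After unit-elimination: S -> d | Bh | hh | hSh; B -> h | ZSS | hBe; Z -> Bh | hh.
TERM: introduce C -> e, A -> h and substitute in every rule of length ≥2.
BIN: B -> ABC becomes B -> AD, D -> BC; B -> ZSS becomes B -> ZE, E -> SS; S -> ASA becomes S -> AF, F -> SA.

S -> d | AA | AF | BA; A -> h; B -> h | AD | ZE; C -> e; D -> BC; E -> SS; F -> SA; Z -> AA | BA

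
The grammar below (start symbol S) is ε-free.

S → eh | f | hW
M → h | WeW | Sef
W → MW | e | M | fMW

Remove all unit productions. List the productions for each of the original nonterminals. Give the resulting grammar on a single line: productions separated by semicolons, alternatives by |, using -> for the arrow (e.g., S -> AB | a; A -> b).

S -> f | eh | hW; M -> h | Sef | WeW; W -> e | h | MW | Sef | WeW | fMW

Unit productions: W->M.
Unit pairs (A ⇒* B via units): (W,M).
S: inherits non-unit rules of {S} → eh | f | hW.
M: inherits non-unit rules of {M} → Sef | WeW | h.
W: inherits non-unit rules of {M, W} → MW | Sef | WeW | e | fMW | h.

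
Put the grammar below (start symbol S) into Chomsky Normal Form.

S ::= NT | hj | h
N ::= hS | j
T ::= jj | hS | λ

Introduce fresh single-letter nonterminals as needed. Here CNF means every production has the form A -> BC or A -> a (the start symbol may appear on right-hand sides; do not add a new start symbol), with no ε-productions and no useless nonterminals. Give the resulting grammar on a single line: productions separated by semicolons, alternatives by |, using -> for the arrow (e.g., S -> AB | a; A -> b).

S -> h | j | AB | AS | NT; A -> h; B -> j; N -> j | AS; T -> AS | BB

Nullable: {T}; after ε-elimination: S -> N | h | NT | hj; N -> j | hS; T -> hS | jj.
After unit-elimination: S -> h | j | NT | hS | hj; N -> j | hS; T -> hS | jj.
TERM: introduce A -> h, B -> j and substitute in every rule of length ≥2.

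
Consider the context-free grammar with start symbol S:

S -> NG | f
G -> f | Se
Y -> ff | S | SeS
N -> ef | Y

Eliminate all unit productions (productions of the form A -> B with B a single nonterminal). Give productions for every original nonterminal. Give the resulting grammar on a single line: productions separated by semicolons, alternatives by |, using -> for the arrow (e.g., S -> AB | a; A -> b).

Unit productions: N->Y, Y->S.
Unit pairs (A ⇒* B via units): (N,S), (N,Y), (Y,S).
S: inherits non-unit rules of {S} → NG | f.
G: inherits non-unit rules of {G} → Se | f.
N: inherits non-unit rules of {N, S, Y} → NG | SeS | ef | f | ff.
Y: inherits non-unit rules of {S, Y} → NG | SeS | f | ff.

S -> f | NG; G -> f | Se; N -> f | NG | ef | ff | SeS; Y -> f | NG | ff | SeS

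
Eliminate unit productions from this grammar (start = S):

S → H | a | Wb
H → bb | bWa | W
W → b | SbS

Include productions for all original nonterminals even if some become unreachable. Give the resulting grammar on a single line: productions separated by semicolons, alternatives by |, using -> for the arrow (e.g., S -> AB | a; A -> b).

Unit productions: H->W, S->H.
Unit pairs (A ⇒* B via units): (H,W), (S,H), (S,W).
S: inherits non-unit rules of {H, S, W} → SbS | Wb | a | b | bWa | bb.
H: inherits non-unit rules of {H, W} → SbS | b | bWa | bb.
W: inherits non-unit rules of {W} → SbS | b.

S -> a | b | Wb | bb | SbS | bWa; H -> b | bb | SbS | bWa; W -> b | SbS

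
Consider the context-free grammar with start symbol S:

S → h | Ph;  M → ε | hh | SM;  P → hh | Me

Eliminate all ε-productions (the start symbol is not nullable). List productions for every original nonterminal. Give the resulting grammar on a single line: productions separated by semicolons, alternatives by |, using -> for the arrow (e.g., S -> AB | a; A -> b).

Nullable set: {M}.
Drop M -> ε.
M -> SM: M nullable, giving S | SM.
P -> Me: M nullable, giving Me | e.
Unchanged (no nullable symbols): S -> Ph; S -> h; M -> hh; P -> hh.

S -> h | Ph; M -> S | SM | hh; P -> e | Me | hh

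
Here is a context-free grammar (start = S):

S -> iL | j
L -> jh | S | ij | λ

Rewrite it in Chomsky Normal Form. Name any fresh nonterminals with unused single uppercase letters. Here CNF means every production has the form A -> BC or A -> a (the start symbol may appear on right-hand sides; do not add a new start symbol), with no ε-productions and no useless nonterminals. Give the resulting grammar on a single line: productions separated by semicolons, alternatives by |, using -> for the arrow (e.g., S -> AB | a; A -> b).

S -> i | j | AL; A -> i; B -> j; C -> h; L -> i | j | AB | AL | BC

Nullable: {L}; after ε-elimination: S -> i | j | iL; L -> S | ij | jh.
After unit-elimination: S -> i | j | iL; L -> i | j | iL | ij | jh.
TERM: introduce C -> h, A -> i, B -> j and substitute in every rule of length ≥2.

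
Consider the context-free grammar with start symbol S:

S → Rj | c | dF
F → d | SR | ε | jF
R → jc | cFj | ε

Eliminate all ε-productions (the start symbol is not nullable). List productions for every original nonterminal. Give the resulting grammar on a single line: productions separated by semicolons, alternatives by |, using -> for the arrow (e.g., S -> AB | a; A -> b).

Nullable set: {F, R}.
S -> Rj: R nullable, giving Rj | j.
S -> dF: F nullable, giving d | dF.
Drop F -> ε.
F -> SR: R nullable, giving S | SR.
F -> jF: F nullable, giving j | jF.
Drop R -> ε.
R -> cFj: F nullable, giving cFj | cj.
Unchanged (no nullable symbols): S -> c; F -> d; R -> jc.

S -> c | d | j | Rj | dF; F -> S | d | j | SR | jF; R -> cj | jc | cFj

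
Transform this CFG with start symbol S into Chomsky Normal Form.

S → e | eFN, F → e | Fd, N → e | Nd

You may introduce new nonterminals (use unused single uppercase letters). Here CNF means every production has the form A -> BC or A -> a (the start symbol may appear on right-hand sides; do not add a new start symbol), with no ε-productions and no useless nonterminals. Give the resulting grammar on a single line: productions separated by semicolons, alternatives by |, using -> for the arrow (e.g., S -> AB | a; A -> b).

S -> e | BC; A -> d; B -> e; C -> FN; F -> e | FA; N -> e | NA

No ε-productions.
No unit productions to eliminate.
TERM: introduce A -> d, B -> e and substitute in every rule of length ≥2.
BIN: S -> BFN becomes S -> BC, C -> FN.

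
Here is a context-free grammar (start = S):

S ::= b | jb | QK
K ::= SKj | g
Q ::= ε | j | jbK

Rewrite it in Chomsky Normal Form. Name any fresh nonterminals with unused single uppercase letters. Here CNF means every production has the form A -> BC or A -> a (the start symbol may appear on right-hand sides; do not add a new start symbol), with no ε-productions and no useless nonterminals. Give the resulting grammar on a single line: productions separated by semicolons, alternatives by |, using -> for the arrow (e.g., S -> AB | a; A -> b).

S -> b | g | AB | QK | SE; A -> j; B -> b; C -> KA; D -> BK; E -> KA; K -> g | SC; Q -> j | AD

Nullable: {Q}; after ε-elimination: S -> K | b | QK | jb; K -> g | SKj; Q -> j | jbK.
After unit-elimination: S -> b | g | QK | jb | SKj; K -> g | SKj; Q -> j | jbK.
TERM: introduce B -> b, A -> j and substitute in every rule of length ≥2.
BIN: K -> SKA becomes K -> SC, C -> KA; Q -> ABK becomes Q -> AD, D -> BK; S -> SKA becomes S -> SE, E -> KA.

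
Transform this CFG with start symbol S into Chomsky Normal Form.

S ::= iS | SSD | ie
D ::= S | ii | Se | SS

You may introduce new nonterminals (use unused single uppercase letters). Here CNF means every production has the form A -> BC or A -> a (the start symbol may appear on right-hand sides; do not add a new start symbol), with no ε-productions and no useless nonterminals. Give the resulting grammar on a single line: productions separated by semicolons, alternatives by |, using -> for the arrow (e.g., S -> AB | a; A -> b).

S -> BA | BS | SE; A -> e; B -> i; C -> SD; D -> BA | BB | BS | SA | SC | SS; E -> SD

No ε-productions.
After unit-elimination: S -> iS | ie | SSD; D -> SS | Se | iS | ie | ii | SSD.
TERM: introduce A -> e, B -> i and substitute in every rule of length ≥2.
BIN: D -> SSD becomes D -> SC, C -> SD; S -> SSD becomes S -> SE, E -> SD.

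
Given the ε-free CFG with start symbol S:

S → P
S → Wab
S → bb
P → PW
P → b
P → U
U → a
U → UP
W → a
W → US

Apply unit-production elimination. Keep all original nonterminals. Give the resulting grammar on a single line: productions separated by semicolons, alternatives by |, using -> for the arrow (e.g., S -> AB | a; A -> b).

Unit productions: P->U, S->P.
Unit pairs (A ⇒* B via units): (P,U), (S,P), (S,U).
S: inherits non-unit rules of {P, S, U} → PW | UP | Wab | a | b | bb.
P: inherits non-unit rules of {P, U} → PW | UP | a | b.
U: inherits non-unit rules of {U} → UP | a.
W: inherits non-unit rules of {W} → US | a.

S -> a | b | PW | UP | bb | Wab; P -> a | b | PW | UP; U -> a | UP; W -> a | US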